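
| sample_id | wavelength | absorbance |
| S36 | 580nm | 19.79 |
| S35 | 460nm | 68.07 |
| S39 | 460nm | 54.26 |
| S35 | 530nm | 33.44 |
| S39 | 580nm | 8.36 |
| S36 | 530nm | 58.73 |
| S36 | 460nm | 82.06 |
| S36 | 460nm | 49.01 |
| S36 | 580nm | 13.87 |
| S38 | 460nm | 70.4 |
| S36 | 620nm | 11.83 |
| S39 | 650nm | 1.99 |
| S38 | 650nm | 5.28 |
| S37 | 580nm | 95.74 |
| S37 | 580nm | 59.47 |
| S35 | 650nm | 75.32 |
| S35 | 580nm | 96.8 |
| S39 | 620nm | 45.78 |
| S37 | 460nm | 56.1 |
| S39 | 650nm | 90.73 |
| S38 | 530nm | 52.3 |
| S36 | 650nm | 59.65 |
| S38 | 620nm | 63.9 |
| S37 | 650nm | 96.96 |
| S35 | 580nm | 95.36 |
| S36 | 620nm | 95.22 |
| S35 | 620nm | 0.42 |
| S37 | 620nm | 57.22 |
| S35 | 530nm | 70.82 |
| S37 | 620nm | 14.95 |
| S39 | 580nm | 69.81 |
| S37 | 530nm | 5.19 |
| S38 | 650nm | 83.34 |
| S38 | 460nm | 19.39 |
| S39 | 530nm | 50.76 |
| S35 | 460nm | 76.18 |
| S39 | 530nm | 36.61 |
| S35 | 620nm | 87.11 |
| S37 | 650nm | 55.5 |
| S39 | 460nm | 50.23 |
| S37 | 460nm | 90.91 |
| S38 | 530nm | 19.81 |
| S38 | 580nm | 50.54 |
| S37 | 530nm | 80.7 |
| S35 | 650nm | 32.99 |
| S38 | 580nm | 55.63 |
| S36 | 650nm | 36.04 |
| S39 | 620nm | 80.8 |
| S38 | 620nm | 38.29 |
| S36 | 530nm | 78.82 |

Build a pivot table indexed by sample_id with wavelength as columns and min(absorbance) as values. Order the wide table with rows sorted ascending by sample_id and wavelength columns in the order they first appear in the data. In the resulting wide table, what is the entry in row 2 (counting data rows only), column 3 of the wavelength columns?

58.73

With rows sorted ascending by sample_id, row 2 is sample_id=S36. wavelength columns in first-appearance order: 580nm, 460nm, 530nm, 620nm, 650nm; column 3 is 530nm.
Long rows with sample_id=S36, wavelength=530nm: min(58.73, 78.82) = 58.73.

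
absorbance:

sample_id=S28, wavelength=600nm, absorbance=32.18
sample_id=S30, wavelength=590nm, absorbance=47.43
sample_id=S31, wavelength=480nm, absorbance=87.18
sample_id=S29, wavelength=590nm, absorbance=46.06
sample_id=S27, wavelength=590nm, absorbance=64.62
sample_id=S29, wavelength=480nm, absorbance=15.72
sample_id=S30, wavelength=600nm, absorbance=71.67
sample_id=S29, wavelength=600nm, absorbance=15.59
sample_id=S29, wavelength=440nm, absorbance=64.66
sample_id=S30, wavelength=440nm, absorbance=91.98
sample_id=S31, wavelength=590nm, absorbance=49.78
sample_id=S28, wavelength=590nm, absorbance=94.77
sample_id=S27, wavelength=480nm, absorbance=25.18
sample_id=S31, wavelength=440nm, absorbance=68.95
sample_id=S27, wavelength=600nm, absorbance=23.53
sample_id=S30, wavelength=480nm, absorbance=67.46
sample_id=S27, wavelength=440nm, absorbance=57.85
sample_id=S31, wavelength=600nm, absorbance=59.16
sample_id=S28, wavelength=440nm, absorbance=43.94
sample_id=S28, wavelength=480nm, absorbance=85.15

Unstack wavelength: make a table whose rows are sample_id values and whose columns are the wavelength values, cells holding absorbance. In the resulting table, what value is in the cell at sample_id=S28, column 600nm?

Wide layout: rows indexed by sample_id, columns are the 4 distinct wavelength values (600nm, 590nm, 480nm, 440nm).
Cell (sample_id=S28, wavelength=600nm) draws from the long row where sample_id=S28 and wavelength=600nm, which has absorbance=32.18.

32.18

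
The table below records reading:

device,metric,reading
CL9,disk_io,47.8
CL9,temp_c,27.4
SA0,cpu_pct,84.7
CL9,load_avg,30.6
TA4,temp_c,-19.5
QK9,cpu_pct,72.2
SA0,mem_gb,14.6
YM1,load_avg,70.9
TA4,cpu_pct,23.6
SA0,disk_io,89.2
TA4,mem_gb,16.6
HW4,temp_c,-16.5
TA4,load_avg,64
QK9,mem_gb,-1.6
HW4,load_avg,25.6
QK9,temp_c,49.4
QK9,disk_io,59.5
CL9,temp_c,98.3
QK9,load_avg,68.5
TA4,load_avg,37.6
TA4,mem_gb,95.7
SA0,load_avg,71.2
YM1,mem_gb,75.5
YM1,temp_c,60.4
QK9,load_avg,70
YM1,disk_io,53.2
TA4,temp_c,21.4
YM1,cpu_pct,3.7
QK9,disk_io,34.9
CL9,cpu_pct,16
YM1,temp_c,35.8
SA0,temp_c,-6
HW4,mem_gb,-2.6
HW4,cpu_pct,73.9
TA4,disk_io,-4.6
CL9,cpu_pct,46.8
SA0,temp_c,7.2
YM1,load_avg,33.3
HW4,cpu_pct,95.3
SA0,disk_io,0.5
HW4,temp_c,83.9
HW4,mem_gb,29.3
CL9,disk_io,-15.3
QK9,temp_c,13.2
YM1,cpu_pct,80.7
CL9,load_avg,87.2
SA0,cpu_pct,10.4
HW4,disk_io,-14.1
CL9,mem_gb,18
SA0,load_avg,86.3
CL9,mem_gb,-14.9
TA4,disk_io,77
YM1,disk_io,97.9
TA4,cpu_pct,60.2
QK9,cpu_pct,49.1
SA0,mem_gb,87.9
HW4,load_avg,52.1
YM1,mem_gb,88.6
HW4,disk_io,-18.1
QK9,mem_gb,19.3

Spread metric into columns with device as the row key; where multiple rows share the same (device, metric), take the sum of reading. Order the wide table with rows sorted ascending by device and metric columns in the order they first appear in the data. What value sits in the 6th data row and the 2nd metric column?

96.2

With rows sorted ascending by device, row 6 is device=YM1. metric columns in first-appearance order: disk_io, temp_c, cpu_pct, load_avg, mem_gb; column 2 is temp_c.
Long rows with device=YM1, metric=temp_c: 60.4 + 35.8 = 96.2.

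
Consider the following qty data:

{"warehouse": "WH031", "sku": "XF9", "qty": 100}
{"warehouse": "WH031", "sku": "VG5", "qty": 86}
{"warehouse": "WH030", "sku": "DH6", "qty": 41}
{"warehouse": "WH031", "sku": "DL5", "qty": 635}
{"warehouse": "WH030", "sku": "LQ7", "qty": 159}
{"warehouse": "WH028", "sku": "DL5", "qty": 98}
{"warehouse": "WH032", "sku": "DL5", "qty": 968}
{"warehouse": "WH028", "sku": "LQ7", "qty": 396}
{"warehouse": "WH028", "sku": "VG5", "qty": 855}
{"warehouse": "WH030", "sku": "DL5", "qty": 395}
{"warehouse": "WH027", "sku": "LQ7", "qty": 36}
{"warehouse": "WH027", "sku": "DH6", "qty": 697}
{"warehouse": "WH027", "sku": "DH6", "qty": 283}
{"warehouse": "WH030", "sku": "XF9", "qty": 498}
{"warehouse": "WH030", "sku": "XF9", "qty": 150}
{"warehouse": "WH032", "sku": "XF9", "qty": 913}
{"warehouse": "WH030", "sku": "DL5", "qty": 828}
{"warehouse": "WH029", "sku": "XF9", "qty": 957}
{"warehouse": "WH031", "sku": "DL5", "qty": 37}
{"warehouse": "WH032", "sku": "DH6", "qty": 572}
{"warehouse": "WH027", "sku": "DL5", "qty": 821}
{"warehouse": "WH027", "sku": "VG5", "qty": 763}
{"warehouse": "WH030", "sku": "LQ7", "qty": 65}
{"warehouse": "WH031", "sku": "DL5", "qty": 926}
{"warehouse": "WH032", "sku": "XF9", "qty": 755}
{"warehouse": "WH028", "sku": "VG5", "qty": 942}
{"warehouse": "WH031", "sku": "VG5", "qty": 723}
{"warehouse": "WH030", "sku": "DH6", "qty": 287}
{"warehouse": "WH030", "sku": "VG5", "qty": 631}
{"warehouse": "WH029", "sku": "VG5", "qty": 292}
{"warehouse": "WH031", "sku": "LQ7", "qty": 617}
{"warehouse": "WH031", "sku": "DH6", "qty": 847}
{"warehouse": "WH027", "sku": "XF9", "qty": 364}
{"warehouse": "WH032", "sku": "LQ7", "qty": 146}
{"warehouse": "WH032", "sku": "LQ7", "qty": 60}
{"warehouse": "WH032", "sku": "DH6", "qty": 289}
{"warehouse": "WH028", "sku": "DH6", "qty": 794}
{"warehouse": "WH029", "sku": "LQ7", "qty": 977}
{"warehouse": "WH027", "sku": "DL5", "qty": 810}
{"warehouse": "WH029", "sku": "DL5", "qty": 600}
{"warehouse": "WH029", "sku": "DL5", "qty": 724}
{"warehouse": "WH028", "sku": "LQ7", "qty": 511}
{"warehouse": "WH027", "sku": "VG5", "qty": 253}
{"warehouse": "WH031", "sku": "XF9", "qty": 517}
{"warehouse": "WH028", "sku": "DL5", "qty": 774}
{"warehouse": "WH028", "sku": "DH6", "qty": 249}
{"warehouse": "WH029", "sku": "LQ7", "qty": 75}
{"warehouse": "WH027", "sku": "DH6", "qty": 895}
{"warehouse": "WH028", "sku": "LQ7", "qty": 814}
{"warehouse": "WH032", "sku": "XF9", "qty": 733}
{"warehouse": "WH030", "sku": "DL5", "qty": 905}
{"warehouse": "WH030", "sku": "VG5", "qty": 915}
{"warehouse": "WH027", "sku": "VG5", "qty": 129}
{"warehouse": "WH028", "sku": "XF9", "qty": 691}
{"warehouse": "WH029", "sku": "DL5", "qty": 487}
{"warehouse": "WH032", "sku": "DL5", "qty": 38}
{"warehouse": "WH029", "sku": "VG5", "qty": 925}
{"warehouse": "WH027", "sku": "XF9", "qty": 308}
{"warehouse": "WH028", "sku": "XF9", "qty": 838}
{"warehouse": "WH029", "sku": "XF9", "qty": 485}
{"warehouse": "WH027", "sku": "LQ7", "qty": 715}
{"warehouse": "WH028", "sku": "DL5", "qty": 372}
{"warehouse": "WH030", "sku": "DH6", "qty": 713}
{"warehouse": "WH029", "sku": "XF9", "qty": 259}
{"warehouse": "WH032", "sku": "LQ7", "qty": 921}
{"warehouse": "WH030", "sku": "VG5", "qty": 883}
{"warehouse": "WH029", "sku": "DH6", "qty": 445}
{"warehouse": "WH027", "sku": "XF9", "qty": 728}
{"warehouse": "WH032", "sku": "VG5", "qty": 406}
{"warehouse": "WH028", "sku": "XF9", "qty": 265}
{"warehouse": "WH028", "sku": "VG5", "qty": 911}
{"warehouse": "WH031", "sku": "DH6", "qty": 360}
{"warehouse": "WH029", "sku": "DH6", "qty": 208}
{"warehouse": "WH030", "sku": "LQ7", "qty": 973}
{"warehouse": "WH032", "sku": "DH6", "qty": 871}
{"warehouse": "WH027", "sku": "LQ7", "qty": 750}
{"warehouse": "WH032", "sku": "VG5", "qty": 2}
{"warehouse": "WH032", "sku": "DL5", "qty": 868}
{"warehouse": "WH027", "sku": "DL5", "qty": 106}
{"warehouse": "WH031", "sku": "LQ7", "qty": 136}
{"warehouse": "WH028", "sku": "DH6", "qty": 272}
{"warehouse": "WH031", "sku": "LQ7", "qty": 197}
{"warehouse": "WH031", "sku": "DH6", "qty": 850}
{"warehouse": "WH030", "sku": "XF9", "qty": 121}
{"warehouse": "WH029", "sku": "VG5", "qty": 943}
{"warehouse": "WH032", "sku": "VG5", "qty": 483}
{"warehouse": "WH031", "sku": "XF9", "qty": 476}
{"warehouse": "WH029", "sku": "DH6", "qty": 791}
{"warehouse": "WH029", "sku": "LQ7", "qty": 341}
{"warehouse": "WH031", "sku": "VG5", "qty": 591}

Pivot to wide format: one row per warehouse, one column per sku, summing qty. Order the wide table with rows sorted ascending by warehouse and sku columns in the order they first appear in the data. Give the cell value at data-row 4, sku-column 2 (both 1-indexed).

2429

With rows sorted ascending by warehouse, row 4 is warehouse=WH030. sku columns in first-appearance order: XF9, VG5, DH6, DL5, LQ7; column 2 is VG5.
Long rows with warehouse=WH030, sku=VG5: 631 + 915 + 883 = 2429.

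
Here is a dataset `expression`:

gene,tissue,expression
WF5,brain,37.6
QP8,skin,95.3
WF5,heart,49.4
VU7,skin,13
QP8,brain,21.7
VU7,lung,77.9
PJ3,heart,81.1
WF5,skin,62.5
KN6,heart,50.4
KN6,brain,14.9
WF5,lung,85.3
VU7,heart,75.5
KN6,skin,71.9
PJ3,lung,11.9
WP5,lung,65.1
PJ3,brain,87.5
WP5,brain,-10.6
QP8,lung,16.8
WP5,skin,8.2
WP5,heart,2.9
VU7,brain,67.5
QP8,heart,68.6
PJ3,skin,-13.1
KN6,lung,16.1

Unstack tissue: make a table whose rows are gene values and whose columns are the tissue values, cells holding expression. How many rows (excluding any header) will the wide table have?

6 distinct gene values → 6 rows.

6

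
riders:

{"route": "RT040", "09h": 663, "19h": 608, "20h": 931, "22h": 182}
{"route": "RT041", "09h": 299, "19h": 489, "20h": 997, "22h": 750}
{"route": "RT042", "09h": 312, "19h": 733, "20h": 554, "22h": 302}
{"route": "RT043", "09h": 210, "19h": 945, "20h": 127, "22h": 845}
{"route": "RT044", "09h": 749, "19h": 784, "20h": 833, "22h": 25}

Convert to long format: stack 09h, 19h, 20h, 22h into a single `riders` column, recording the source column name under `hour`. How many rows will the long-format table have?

20

5 route values × 4 melted columns = 20 rows.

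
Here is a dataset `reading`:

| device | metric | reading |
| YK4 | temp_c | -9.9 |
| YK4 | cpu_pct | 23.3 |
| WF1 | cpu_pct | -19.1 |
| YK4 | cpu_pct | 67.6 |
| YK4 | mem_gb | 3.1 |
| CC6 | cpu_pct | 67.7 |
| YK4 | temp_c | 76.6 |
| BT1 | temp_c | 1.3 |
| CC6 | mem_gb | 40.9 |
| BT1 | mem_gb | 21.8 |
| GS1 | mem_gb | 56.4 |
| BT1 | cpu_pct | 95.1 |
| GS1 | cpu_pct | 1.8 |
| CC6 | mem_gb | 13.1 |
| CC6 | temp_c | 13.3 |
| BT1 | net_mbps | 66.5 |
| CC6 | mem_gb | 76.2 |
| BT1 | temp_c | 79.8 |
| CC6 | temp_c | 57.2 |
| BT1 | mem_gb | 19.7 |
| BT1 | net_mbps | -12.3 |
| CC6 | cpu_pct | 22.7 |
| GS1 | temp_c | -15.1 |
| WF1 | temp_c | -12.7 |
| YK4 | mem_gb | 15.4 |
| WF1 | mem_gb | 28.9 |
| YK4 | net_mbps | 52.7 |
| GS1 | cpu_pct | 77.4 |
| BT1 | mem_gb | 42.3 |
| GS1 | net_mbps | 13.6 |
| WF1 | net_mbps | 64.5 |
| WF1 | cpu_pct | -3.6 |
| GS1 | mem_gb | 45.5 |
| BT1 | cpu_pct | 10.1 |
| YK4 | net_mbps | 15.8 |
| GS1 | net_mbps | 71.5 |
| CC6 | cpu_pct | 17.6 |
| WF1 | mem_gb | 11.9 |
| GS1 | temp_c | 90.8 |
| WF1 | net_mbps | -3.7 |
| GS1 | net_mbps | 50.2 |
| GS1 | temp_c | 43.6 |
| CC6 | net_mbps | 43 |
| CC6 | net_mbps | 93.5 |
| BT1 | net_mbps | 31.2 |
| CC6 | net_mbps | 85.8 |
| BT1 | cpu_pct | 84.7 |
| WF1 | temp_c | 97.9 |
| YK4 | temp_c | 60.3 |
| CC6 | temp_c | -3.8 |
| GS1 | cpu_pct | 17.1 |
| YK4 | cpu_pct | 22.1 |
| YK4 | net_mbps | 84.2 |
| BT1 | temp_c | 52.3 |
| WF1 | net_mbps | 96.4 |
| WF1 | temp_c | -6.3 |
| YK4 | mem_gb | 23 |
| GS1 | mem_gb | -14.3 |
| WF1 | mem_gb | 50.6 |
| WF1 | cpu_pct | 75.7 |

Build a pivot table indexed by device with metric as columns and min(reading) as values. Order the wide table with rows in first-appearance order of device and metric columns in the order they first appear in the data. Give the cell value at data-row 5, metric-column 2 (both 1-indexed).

With rows in first-appearance order of device, row 5 is device=GS1. metric columns in first-appearance order: temp_c, cpu_pct, mem_gb, net_mbps; column 2 is cpu_pct.
Long rows with device=GS1, metric=cpu_pct: min(1.8, 77.4, 17.1) = 1.8.

1.8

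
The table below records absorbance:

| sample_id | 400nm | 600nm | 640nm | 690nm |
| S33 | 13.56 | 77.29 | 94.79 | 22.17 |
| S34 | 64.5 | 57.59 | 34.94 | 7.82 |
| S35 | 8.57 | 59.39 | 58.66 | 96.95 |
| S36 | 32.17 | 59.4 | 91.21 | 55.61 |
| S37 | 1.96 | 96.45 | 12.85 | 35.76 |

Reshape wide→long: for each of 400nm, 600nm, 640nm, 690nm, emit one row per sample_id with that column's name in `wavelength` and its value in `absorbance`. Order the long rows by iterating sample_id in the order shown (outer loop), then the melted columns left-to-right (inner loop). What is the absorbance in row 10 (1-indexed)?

59.39

20 rows total (5 × 4). Row 10: index ⌊(10-1)/4⌋ = 2 into sample_id → S35; (10-1) mod 4 = 1 into the melted columns → 600nm.
So row 10 is (S35, 600nm, 59.39); absorbance = 59.39.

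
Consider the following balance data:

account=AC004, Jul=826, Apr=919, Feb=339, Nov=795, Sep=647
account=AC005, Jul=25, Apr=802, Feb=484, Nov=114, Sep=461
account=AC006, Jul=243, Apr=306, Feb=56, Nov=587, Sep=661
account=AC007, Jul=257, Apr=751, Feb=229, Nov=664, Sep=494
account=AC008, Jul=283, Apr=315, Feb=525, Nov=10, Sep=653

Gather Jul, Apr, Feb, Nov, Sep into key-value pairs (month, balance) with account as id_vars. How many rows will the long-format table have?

5 account values × 5 melted columns = 25 rows.

25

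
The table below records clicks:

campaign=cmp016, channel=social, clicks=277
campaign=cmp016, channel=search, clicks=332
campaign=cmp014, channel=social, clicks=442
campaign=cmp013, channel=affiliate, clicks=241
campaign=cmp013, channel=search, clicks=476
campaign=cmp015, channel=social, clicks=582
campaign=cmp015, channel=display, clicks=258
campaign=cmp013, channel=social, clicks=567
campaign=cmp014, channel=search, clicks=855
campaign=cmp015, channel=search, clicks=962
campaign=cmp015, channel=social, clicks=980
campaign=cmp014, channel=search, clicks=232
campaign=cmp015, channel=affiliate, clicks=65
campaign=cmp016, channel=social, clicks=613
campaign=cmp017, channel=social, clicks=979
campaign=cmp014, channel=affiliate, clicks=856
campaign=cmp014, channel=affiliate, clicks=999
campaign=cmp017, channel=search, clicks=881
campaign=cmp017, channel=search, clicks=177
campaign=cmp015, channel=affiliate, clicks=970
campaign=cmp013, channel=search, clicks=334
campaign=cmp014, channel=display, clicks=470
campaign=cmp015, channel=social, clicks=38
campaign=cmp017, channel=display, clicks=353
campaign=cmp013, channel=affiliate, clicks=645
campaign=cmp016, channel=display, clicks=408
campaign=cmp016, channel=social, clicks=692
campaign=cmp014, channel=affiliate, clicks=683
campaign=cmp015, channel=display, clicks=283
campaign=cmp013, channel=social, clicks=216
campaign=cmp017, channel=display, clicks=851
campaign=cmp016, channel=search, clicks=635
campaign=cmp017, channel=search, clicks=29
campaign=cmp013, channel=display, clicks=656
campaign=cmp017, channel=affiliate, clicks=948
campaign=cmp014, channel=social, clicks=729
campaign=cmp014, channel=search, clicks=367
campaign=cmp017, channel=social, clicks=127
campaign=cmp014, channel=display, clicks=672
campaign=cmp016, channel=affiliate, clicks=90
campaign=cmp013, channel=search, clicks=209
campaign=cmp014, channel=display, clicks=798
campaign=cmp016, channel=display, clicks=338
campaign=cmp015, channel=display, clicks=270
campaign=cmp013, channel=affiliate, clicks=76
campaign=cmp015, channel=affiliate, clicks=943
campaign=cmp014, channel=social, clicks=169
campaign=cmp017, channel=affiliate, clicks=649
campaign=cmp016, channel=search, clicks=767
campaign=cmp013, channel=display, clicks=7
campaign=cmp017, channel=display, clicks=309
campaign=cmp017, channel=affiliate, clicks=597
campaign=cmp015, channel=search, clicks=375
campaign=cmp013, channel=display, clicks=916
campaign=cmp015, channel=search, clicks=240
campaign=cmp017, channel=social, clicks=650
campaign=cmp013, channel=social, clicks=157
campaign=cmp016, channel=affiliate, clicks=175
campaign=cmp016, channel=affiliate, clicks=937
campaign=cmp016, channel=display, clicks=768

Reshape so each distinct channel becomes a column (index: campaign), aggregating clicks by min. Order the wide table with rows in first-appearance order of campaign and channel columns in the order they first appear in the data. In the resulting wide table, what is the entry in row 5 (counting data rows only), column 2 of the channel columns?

With rows in first-appearance order of campaign, row 5 is campaign=cmp017. channel columns in first-appearance order: social, search, affiliate, display; column 2 is search.
Long rows with campaign=cmp017, channel=search: min(881, 177, 29) = 29.

29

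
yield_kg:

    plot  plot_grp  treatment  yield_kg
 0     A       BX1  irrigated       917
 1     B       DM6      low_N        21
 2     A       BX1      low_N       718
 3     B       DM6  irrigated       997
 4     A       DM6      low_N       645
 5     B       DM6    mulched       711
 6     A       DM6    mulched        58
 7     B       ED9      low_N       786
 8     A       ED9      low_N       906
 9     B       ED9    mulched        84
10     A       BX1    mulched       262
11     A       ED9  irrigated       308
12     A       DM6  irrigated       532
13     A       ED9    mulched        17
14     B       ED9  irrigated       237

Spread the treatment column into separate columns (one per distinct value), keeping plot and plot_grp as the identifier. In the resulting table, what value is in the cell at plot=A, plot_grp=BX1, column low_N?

718

Wide layout: rows indexed by plot and plot_grp, columns are the 3 distinct treatment values (irrigated, low_N, mulched).
Cell (plot=A, plot_grp=BX1, treatment=low_N) draws from the long row where plot=A, plot_grp=BX1 and treatment=low_N, which has yield_kg=718.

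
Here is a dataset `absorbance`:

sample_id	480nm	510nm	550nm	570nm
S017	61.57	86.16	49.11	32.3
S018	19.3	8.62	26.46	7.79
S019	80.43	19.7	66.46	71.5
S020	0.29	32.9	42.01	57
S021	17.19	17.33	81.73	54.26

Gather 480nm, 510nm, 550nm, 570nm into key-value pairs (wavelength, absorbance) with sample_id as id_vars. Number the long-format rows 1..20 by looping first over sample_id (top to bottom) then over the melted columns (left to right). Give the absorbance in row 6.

20 rows total (5 × 4). Row 6: index ⌊(6-1)/4⌋ = 1 into sample_id → S018; (6-1) mod 4 = 1 into the melted columns → 510nm.
So row 6 is (S018, 510nm, 8.62); absorbance = 8.62.

8.62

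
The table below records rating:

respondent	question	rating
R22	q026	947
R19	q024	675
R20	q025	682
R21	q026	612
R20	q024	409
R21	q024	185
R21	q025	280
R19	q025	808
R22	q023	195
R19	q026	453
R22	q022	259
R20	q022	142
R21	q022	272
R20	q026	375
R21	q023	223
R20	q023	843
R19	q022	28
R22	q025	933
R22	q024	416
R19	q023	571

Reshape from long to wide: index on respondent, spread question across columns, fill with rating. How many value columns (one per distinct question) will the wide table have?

5 distinct question values: q022, q023, q024, q025, q026.

5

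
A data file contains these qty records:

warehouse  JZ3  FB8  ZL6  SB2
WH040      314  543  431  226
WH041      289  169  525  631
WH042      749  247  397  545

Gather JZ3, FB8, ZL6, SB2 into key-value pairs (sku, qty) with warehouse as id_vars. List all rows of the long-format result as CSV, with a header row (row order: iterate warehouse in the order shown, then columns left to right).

warehouse,sku,qty
WH040,JZ3,314
WH040,FB8,543
WH040,ZL6,431
WH040,SB2,226
WH041,JZ3,289
WH041,FB8,169
WH041,ZL6,525
WH041,SB2,631
WH042,JZ3,749
WH042,FB8,247
WH042,ZL6,397
WH042,SB2,545

Each (warehouse, column) pair becomes one row: 3 × 4 = 12 rows.
For example, (WH040, JZ3) → qty=314.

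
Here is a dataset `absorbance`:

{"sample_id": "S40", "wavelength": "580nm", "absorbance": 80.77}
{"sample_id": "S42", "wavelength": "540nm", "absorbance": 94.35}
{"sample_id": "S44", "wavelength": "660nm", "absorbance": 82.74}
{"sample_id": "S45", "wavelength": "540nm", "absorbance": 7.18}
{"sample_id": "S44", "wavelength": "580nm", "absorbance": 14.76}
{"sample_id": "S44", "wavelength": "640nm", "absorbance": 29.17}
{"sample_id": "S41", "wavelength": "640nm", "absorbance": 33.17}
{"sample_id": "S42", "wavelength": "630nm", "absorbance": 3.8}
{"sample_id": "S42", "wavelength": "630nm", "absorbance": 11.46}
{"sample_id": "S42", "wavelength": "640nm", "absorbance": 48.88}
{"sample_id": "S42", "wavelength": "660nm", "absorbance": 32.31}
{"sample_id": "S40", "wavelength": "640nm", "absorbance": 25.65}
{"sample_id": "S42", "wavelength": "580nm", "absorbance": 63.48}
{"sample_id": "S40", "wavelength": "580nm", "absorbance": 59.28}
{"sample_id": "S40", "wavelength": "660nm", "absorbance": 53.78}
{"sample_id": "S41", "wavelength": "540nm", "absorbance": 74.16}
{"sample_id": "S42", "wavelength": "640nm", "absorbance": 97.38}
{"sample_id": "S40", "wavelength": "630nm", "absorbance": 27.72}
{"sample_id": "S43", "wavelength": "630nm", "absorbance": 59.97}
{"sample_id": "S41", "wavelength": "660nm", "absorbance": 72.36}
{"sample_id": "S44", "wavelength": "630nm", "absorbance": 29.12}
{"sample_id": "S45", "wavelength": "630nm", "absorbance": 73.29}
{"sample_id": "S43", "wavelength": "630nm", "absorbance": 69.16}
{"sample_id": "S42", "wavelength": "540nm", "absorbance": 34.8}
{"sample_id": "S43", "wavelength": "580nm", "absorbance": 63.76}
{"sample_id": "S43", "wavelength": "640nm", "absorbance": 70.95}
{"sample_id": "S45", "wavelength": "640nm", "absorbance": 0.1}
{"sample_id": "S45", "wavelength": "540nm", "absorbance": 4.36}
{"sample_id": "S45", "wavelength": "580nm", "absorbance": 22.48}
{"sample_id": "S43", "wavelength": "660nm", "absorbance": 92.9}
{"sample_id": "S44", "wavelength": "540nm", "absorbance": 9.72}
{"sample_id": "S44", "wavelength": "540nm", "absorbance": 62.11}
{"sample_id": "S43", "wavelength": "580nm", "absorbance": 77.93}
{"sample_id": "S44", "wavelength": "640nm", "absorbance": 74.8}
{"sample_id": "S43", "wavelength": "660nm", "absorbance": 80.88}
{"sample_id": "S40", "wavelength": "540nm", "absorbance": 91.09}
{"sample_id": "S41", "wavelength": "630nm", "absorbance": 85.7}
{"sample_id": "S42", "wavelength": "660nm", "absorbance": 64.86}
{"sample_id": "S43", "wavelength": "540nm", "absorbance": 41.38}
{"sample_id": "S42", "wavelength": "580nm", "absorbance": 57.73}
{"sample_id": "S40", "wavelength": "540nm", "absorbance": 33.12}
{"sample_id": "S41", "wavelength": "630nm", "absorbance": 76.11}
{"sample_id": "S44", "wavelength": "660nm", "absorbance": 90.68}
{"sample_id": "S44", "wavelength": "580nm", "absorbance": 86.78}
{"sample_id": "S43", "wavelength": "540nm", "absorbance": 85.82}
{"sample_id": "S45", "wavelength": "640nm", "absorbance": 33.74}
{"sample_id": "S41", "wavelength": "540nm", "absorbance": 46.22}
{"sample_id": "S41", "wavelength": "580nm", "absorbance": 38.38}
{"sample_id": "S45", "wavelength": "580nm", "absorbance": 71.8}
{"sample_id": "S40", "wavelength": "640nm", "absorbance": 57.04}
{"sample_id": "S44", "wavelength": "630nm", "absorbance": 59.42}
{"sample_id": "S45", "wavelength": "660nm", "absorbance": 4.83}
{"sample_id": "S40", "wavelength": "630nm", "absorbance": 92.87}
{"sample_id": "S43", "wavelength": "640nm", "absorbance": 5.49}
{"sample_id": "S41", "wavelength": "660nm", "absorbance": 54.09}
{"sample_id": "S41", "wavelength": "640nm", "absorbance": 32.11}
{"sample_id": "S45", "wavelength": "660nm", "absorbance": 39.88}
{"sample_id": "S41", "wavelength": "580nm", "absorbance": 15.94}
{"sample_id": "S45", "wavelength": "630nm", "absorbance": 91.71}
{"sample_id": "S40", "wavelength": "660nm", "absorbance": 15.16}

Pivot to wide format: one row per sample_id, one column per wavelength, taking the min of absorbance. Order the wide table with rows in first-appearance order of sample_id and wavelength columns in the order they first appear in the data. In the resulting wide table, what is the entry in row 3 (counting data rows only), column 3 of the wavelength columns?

82.74

With rows in first-appearance order of sample_id, row 3 is sample_id=S44. wavelength columns in first-appearance order: 580nm, 540nm, 660nm, 640nm, 630nm; column 3 is 660nm.
Long rows with sample_id=S44, wavelength=660nm: min(82.74, 90.68) = 82.74.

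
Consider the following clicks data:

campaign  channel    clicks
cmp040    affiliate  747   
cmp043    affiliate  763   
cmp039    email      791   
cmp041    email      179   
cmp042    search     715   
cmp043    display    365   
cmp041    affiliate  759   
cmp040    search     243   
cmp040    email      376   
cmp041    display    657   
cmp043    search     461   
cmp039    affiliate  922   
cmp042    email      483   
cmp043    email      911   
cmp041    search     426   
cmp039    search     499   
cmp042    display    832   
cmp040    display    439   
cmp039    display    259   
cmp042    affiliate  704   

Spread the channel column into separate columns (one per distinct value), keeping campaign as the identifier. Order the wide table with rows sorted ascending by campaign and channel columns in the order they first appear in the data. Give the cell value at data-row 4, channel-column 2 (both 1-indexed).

483

With rows sorted ascending by campaign, row 4 is campaign=cmp042. channel columns in first-appearance order: affiliate, email, search, display; column 2 is email.
Long rows with campaign=cmp042, channel=email: clicks = 483.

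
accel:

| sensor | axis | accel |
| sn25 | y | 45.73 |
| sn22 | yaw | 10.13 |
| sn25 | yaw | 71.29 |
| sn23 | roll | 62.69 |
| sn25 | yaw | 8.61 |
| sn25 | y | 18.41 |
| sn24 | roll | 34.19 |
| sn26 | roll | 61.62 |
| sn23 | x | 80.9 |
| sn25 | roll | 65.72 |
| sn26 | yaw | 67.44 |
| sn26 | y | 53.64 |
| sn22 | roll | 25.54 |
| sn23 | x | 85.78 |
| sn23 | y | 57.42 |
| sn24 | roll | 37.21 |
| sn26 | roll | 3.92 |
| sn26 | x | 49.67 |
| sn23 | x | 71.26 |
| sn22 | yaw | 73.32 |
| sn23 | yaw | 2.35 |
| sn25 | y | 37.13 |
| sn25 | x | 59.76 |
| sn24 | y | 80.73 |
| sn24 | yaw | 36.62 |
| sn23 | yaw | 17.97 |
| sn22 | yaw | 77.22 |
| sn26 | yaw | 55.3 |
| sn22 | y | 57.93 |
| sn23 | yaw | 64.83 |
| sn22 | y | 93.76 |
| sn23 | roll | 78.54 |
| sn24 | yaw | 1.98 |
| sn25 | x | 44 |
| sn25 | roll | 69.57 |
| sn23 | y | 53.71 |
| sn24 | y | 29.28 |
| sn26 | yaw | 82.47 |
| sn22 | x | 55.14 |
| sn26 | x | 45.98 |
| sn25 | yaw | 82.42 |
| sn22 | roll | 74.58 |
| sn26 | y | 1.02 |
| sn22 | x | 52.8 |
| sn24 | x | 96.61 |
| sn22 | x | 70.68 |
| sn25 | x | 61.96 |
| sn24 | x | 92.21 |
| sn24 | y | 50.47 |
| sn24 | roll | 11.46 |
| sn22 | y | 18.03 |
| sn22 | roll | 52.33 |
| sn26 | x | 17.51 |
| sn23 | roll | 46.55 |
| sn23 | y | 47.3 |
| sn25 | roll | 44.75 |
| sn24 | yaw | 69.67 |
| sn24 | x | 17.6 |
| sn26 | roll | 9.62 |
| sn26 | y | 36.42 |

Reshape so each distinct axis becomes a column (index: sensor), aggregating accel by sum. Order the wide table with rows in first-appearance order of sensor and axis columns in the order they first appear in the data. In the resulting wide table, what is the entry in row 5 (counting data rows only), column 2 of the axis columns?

205.21

With rows in first-appearance order of sensor, row 5 is sensor=sn26. axis columns in first-appearance order: y, yaw, roll, x; column 2 is yaw.
Long rows with sensor=sn26, axis=yaw: 67.44 + 55.3 + 82.47 = 205.21.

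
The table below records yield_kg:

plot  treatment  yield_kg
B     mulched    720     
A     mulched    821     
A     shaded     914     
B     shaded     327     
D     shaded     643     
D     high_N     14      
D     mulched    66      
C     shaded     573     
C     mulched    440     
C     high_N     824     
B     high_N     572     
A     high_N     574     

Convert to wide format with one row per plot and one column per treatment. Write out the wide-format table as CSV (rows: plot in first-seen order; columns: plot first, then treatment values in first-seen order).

plot,mulched,shaded,high_N
B,720,327,572
A,821,914,574
D,66,643,14
C,440,573,824

Columns: plot plus the 3 distinct treatment values (mulched, shaded, high_N).
For example, row B column mulched takes yield_kg=720 from the long row (B, mulched).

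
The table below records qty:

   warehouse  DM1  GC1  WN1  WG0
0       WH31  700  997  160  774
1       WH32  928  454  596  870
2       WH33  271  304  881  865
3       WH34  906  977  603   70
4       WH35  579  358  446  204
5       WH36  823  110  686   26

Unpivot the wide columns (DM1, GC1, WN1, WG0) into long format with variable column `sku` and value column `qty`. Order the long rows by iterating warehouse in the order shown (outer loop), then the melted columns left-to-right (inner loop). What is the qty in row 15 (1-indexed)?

24 rows total (6 × 4). Row 15: index ⌊(15-1)/4⌋ = 3 into warehouse → WH34; (15-1) mod 4 = 2 into the melted columns → WN1.
So row 15 is (WH34, WN1, 603); qty = 603.

603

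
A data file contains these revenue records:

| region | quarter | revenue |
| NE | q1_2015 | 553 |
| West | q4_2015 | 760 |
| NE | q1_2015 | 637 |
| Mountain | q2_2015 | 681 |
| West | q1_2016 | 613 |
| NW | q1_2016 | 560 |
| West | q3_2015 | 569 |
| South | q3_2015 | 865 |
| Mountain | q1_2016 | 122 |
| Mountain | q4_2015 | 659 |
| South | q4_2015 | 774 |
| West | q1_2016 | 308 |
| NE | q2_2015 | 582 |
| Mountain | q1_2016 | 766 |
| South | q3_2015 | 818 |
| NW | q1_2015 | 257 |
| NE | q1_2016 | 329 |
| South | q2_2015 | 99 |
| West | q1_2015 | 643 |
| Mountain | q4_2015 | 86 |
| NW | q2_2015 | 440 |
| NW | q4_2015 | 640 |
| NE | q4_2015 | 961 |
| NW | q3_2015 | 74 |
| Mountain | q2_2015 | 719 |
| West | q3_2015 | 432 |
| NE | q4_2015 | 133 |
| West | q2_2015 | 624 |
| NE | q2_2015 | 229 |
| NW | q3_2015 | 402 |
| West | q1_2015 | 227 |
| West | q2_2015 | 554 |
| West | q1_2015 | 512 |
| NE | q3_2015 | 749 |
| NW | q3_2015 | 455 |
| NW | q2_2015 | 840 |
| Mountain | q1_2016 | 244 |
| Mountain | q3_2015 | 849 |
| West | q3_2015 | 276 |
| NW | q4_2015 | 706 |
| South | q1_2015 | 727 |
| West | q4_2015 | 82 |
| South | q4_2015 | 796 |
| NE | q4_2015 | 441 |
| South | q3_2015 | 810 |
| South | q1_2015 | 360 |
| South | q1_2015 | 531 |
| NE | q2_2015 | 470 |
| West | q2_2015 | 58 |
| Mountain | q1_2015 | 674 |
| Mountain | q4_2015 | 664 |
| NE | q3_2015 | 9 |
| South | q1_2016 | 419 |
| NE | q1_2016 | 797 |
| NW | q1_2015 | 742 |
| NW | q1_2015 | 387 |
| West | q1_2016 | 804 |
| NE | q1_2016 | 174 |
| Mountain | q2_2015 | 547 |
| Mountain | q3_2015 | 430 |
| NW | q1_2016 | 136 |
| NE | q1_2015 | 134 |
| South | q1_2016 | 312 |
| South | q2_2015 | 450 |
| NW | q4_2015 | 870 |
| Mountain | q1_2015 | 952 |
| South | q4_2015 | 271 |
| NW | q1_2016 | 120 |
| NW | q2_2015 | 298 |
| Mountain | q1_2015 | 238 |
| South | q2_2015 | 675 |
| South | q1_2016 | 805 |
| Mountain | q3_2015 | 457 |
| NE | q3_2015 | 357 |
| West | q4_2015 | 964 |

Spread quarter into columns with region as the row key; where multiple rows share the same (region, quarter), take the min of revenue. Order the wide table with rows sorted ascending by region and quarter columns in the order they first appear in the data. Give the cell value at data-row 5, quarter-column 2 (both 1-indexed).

With rows sorted ascending by region, row 5 is region=West. quarter columns in first-appearance order: q1_2015, q4_2015, q2_2015, q1_2016, q3_2015; column 2 is q4_2015.
Long rows with region=West, quarter=q4_2015: min(760, 82, 964) = 82.

82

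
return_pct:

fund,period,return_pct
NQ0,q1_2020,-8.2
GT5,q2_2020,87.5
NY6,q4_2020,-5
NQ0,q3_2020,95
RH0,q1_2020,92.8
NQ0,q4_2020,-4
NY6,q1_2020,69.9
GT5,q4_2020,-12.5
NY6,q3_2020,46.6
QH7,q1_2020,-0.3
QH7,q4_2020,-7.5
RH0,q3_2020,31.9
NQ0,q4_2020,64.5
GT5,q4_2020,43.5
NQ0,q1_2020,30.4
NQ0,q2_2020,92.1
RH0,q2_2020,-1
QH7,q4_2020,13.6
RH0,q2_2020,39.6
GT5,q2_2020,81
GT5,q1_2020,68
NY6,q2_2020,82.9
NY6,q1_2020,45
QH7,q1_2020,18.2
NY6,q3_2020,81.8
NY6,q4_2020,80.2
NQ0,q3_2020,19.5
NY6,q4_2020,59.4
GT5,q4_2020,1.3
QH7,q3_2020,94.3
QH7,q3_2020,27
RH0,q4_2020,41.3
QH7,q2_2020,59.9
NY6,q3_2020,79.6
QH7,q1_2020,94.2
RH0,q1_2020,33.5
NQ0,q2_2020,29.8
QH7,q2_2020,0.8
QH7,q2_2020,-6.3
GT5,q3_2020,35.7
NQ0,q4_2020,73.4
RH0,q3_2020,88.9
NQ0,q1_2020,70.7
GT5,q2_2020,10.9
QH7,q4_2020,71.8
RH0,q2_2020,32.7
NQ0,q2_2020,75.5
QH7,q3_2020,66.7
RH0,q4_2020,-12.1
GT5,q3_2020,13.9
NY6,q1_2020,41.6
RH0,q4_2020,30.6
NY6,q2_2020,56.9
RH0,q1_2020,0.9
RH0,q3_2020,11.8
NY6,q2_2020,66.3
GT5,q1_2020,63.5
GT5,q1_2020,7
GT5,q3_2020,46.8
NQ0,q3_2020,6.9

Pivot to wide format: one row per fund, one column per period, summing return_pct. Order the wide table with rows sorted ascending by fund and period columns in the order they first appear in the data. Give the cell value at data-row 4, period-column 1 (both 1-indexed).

112.1

With rows sorted ascending by fund, row 4 is fund=QH7. period columns in first-appearance order: q1_2020, q2_2020, q4_2020, q3_2020; column 1 is q1_2020.
Long rows with fund=QH7, period=q1_2020: -0.3 + 18.2 + 94.2 = 112.1.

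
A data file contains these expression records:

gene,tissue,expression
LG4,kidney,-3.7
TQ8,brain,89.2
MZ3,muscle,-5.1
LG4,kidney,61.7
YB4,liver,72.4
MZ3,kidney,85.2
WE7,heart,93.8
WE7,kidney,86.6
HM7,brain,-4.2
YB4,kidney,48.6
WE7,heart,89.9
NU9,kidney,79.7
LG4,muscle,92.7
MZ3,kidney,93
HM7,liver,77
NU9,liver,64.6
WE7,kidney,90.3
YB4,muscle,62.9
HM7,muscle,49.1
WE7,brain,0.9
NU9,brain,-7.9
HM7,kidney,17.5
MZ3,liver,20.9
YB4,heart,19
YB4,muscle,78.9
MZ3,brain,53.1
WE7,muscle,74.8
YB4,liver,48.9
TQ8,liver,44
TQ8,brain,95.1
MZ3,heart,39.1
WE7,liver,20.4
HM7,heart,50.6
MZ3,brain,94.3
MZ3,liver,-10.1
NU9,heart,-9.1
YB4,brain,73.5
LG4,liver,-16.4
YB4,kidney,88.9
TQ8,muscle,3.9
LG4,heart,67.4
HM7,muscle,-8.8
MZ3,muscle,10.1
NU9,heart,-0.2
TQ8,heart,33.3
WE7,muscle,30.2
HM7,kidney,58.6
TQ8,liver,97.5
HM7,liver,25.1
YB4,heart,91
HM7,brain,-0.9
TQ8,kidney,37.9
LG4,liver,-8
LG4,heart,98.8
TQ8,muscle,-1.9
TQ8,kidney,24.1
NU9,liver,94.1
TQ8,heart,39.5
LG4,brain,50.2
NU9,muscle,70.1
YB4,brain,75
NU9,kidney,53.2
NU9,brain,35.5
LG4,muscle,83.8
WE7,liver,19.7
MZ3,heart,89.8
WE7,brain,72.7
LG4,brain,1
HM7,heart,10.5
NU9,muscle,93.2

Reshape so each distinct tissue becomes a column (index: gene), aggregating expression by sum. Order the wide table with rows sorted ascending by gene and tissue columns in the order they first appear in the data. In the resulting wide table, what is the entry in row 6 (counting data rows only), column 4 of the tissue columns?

40.1

With rows sorted ascending by gene, row 6 is gene=WE7. tissue columns in first-appearance order: kidney, brain, muscle, liver, heart; column 4 is liver.
Long rows with gene=WE7, tissue=liver: 20.4 + 19.7 = 40.1.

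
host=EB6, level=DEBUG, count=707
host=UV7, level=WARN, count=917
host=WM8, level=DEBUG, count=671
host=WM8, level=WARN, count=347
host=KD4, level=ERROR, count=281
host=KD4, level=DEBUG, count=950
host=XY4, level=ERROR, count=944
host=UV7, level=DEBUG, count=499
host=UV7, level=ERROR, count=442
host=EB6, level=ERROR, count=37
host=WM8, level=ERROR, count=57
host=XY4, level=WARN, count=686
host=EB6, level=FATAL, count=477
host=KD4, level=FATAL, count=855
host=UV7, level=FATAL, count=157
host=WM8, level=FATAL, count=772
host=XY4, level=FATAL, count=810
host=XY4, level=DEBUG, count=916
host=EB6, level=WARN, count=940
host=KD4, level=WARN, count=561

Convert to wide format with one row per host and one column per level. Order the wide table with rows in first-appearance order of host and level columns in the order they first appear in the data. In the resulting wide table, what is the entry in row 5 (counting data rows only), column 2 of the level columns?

With rows in first-appearance order of host, row 5 is host=XY4. level columns in first-appearance order: DEBUG, WARN, ERROR, FATAL; column 2 is WARN.
Long rows with host=XY4, level=WARN: count = 686.

686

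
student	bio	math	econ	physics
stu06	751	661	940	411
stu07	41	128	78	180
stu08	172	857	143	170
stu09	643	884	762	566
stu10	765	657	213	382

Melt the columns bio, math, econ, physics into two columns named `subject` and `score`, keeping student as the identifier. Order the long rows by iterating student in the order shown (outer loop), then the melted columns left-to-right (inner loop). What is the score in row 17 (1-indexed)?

20 rows total (5 × 4). Row 17: index ⌊(17-1)/4⌋ = 4 into student → stu10; (17-1) mod 4 = 0 into the melted columns → bio.
So row 17 is (stu10, bio, 765); score = 765.

765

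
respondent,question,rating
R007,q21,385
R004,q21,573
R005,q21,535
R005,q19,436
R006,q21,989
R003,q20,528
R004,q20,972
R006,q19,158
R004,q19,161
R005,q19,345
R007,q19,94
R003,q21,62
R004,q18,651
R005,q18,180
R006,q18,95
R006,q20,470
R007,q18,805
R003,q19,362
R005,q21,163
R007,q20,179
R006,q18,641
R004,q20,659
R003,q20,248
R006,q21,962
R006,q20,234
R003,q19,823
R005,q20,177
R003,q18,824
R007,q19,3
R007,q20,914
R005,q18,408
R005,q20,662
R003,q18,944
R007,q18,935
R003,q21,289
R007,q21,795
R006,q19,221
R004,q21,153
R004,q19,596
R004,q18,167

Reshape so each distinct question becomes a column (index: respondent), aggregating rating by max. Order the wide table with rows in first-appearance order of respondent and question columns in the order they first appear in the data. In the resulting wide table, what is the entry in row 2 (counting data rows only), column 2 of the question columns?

With rows in first-appearance order of respondent, row 2 is respondent=R004. question columns in first-appearance order: q21, q19, q20, q18; column 2 is q19.
Long rows with respondent=R004, question=q19: max(161, 596) = 596.

596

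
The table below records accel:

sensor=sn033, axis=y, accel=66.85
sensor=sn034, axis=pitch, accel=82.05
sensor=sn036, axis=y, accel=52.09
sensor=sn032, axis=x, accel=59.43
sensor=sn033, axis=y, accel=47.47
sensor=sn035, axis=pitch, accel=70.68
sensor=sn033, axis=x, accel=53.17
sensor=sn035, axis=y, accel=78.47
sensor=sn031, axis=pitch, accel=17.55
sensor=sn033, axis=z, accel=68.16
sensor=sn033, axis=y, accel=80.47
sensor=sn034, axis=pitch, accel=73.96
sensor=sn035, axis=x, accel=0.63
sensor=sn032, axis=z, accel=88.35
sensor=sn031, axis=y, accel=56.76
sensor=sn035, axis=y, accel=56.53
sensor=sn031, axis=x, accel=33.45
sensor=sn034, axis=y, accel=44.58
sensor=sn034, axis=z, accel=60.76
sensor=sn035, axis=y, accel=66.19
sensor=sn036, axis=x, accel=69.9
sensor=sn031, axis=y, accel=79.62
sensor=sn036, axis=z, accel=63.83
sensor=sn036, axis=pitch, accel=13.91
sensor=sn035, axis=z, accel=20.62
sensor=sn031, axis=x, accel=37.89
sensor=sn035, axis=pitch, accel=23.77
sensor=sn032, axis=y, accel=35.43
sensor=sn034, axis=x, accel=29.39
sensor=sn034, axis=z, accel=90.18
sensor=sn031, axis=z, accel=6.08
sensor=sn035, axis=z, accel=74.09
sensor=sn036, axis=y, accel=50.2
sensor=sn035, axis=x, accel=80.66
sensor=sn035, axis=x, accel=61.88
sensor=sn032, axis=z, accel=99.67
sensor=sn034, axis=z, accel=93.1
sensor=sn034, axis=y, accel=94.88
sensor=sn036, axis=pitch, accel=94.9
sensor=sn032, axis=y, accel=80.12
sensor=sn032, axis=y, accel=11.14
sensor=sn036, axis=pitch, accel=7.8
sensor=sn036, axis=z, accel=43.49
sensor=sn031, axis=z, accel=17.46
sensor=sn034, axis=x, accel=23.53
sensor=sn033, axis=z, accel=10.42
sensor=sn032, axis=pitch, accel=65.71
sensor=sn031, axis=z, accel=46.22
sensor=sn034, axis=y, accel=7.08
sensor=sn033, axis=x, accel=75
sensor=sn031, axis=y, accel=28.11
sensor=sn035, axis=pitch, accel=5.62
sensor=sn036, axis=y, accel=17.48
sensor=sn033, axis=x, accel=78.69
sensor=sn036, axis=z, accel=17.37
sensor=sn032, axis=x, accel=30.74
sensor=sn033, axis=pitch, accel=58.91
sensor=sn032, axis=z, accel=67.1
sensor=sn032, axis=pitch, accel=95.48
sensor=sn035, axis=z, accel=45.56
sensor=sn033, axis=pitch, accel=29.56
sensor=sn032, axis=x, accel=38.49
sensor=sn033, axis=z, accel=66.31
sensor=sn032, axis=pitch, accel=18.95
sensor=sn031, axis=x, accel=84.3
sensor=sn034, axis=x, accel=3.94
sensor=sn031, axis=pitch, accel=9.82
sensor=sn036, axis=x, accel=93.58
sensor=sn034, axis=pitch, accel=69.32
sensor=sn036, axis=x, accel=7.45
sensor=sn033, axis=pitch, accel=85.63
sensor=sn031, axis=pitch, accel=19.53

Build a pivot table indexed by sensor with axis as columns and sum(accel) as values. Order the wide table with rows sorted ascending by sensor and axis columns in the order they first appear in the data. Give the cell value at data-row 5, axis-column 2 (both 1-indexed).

100.07

With rows sorted ascending by sensor, row 5 is sensor=sn035. axis columns in first-appearance order: y, pitch, x, z; column 2 is pitch.
Long rows with sensor=sn035, axis=pitch: 70.68 + 23.77 + 5.62 = 100.07.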